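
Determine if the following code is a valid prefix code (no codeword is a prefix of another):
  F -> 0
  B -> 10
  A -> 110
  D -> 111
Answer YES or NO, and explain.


Checking each pair (does one codeword prefix another?):
  F='0' vs B='10': no prefix
  F='0' vs A='110': no prefix
  F='0' vs D='111': no prefix
  B='10' vs F='0': no prefix
  B='10' vs A='110': no prefix
  B='10' vs D='111': no prefix
  A='110' vs F='0': no prefix
  A='110' vs B='10': no prefix
  A='110' vs D='111': no prefix
  D='111' vs F='0': no prefix
  D='111' vs B='10': no prefix
  D='111' vs A='110': no prefix
No violation found over all pairs.

YES -- this is a valid prefix code. No codeword is a prefix of any other codeword.


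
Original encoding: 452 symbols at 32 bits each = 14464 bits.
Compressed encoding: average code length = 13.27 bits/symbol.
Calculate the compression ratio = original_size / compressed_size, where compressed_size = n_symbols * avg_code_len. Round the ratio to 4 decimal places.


original_size = n_symbols * orig_bits = 452 * 32 = 14464 bits
compressed_size = n_symbols * avg_code_len = 452 * 13.27 = 5998.04 bits
ratio = original_size / compressed_size = 14464 / 5998.04 = 2.4115

Compression ratio = 2.4115


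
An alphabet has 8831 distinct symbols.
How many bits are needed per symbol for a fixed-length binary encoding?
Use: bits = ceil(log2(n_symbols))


log2(8831) = 13.1084
Bracket: 2^13 = 8192 < 8831 <= 2^14 = 16384
So ceil(log2(8831)) = 14

bits = ceil(log2(8831)) = ceil(13.1084) = 14 bits


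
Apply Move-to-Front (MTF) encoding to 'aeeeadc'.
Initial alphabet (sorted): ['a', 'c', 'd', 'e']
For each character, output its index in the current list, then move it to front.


MTF encoding:
'a': index 0 in ['a', 'c', 'd', 'e'] -> ['a', 'c', 'd', 'e']
'e': index 3 in ['a', 'c', 'd', 'e'] -> ['e', 'a', 'c', 'd']
'e': index 0 in ['e', 'a', 'c', 'd'] -> ['e', 'a', 'c', 'd']
'e': index 0 in ['e', 'a', 'c', 'd'] -> ['e', 'a', 'c', 'd']
'a': index 1 in ['e', 'a', 'c', 'd'] -> ['a', 'e', 'c', 'd']
'd': index 3 in ['a', 'e', 'c', 'd'] -> ['d', 'a', 'e', 'c']
'c': index 3 in ['d', 'a', 'e', 'c'] -> ['c', 'd', 'a', 'e']


Output: [0, 3, 0, 0, 1, 3, 3]


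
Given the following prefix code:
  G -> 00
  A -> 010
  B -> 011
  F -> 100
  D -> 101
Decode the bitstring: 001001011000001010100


Decoding step by step:
Bits 00 -> G
Bits 100 -> F
Bits 101 -> D
Bits 100 -> F
Bits 00 -> G
Bits 010 -> A
Bits 101 -> D
Bits 00 -> G


Decoded message: GFDFGADG


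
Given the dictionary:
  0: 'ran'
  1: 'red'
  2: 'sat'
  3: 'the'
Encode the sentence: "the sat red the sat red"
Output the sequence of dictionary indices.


Look up each word in the dictionary:
  'the' -> 3
  'sat' -> 2
  'red' -> 1
  'the' -> 3
  'sat' -> 2
  'red' -> 1

Encoded: [3, 2, 1, 3, 2, 1]


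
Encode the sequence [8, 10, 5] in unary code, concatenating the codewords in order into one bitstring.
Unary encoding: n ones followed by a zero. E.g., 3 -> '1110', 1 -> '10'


Encode each number as n ones followed by a terminating 0:
  8 -> 111111110 (9 bits)
  10 -> 11111111110 (11 bits)
  5 -> 111110 (6 bits)
Total length = 9 + 11 + 6 = 26 bits.

Unary([8, 10, 5]) = 11111111011111111110111110 (26 bits)


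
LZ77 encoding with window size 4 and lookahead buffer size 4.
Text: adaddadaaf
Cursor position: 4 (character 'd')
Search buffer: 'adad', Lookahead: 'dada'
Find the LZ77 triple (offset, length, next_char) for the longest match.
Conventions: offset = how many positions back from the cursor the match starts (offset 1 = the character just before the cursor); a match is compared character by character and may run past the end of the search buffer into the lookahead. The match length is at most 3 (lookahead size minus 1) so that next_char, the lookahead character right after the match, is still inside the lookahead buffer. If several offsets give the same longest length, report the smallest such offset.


Try each offset into the search buffer:
  offset=1 (pos 3, char 'd'): match length 1
  offset=2 (pos 2, char 'a'): match length 0
  offset=3 (pos 1, char 'd'): match length 3
  offset=4 (pos 0, char 'a'): match length 0
Longest match has length 3 at offset 3.
next_char = character at position 4 + 3 = 7 -> 'a'

Best match: offset=3, length=3 (matching 'dad' starting at position 1)
LZ77 triple: (3, 3, 'a')


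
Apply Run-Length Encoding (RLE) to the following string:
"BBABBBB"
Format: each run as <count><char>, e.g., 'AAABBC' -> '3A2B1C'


Scanning runs left to right:
  i=0: run of 'B' x 2 -> '2B'
  i=2: run of 'A' x 1 -> '1A'
  i=3: run of 'B' x 4 -> '4B'

RLE = 2B1A4B


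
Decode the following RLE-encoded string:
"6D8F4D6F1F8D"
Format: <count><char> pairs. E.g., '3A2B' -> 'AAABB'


Expanding each <count><char> pair:
  6D -> 'DDDDDD'
  8F -> 'FFFFFFFF'
  4D -> 'DDDD'
  6F -> 'FFFFFF'
  1F -> 'F'
  8D -> 'DDDDDDDD'

Decoded = DDDDDDFFFFFFFFDDDDFFFFFFFDDDDDDDD


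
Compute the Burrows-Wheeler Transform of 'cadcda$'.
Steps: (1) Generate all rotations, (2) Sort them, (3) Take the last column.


Rotations (sorted):
  0: $cadcda -> last char: a
  1: a$cadcd -> last char: d
  2: adcda$c -> last char: c
  3: cadcda$ -> last char: $
  4: cda$cad -> last char: d
  5: da$cadc -> last char: c
  6: dcda$ca -> last char: a


BWT = adc$dca


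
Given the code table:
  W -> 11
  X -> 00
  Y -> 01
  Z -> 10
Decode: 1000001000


Decoding:
10 -> Z
00 -> X
00 -> X
10 -> Z
00 -> X


Result: ZXXZX


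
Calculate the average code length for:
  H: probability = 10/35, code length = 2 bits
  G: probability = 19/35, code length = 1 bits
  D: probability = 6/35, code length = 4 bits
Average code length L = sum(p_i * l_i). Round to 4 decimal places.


Weighted contributions p_i * l_i:
  H: (10/35) * 2 = 20/35
  G: (19/35) * 1 = 19/35
  D: (6/35) * 4 = 24/35
Sum = (20 + 19 + 24)/35 = 63/35

L = 63/35 = 1.8000 bits/symbol


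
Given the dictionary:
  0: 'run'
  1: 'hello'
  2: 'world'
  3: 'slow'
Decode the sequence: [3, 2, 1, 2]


Look up each index in the dictionary:
  3 -> 'slow'
  2 -> 'world'
  1 -> 'hello'
  2 -> 'world'

Decoded: "slow world hello world"


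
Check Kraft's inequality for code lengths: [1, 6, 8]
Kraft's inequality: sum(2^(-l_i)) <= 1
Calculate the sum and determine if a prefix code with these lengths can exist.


Sum = 2^(-1) + 2^(-6) + 2^(-8)
    = 0.5 + 0.015625 + 0.00390625
    = 133/256 = 0.51953125
Since 0.51953125 <= 1, Kraft's inequality IS satisfied.
A prefix code with these lengths CAN exist.

Kraft sum = 0.51953125. Satisfied.


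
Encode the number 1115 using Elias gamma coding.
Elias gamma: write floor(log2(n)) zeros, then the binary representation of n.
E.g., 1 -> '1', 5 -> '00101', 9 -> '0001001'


num_bits = floor(log2(1115)) + 1 = 11
leading_zeros = num_bits - 1 = 10
binary(1115) = 10001011011

Elias gamma(1115) = '0000000000' + '10001011011' = 000000000010001011011 (21 bits)


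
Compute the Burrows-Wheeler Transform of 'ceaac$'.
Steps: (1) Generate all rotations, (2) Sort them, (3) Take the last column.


Rotations (sorted):
  0: $ceaac -> last char: c
  1: aac$ce -> last char: e
  2: ac$cea -> last char: a
  3: c$ceaa -> last char: a
  4: ceaac$ -> last char: $
  5: eaac$c -> last char: c


BWT = ceaa$c


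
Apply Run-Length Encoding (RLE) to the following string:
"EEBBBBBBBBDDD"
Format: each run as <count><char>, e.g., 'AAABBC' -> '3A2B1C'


Scanning runs left to right:
  i=0: run of 'E' x 2 -> '2E'
  i=2: run of 'B' x 8 -> '8B'
  i=10: run of 'D' x 3 -> '3D'

RLE = 2E8B3D


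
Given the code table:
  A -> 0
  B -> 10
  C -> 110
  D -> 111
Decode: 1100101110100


Decoding:
110 -> C
0 -> A
10 -> B
111 -> D
0 -> A
10 -> B
0 -> A


Result: CABDABA


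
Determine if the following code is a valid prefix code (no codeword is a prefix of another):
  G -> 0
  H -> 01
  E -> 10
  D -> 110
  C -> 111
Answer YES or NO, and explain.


Checking each pair (does one codeword prefix another?):
  G='0' vs H='01': prefix -- VIOLATION

NO -- this is NOT a valid prefix code. G (0) is a prefix of H (01).


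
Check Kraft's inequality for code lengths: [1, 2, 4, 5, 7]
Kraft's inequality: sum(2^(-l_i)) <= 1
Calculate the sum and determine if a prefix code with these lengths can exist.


Sum = 2^(-1) + 2^(-2) + 2^(-4) + 2^(-5) + 2^(-7)
    = 0.5 + 0.25 + 0.0625 + 0.03125 + 0.0078125
    = 109/128 = 0.8515625
Since 0.8515625 <= 1, Kraft's inequality IS satisfied.
A prefix code with these lengths CAN exist.

Kraft sum = 0.8515625. Satisfied.


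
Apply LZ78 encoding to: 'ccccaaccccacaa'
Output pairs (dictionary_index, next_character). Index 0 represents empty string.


LZ78 encoding steps:
Dictionary: {0: ''}
Step 1: w='' (idx 0), next='c' -> output (0, 'c'), add 'c' as idx 1
Step 2: w='c' (idx 1), next='c' -> output (1, 'c'), add 'cc' as idx 2
Step 3: w='c' (idx 1), next='a' -> output (1, 'a'), add 'ca' as idx 3
Step 4: w='' (idx 0), next='a' -> output (0, 'a'), add 'a' as idx 4
Step 5: w='cc' (idx 2), next='c' -> output (2, 'c'), add 'ccc' as idx 5
Step 6: w='ca' (idx 3), next='c' -> output (3, 'c'), add 'cac' as idx 6
Step 7: w='a' (idx 4), next='a' -> output (4, 'a'), add 'aa' as idx 7


Encoded: [(0, 'c'), (1, 'c'), (1, 'a'), (0, 'a'), (2, 'c'), (3, 'c'), (4, 'a')]


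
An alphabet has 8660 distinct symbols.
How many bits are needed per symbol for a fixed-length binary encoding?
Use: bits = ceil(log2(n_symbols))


log2(8660) = 13.0802
Bracket: 2^13 = 8192 < 8660 <= 2^14 = 16384
So ceil(log2(8660)) = 14

bits = ceil(log2(8660)) = ceil(13.0802) = 14 bits


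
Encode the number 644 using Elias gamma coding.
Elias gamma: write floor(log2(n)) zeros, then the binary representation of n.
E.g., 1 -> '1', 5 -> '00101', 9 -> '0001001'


num_bits = floor(log2(644)) + 1 = 10
leading_zeros = num_bits - 1 = 9
binary(644) = 1010000100

Elias gamma(644) = '000000000' + '1010000100' = 0000000001010000100 (19 bits)


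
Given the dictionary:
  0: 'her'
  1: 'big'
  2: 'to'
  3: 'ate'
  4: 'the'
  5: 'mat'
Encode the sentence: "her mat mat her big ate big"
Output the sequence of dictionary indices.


Look up each word in the dictionary:
  'her' -> 0
  'mat' -> 5
  'mat' -> 5
  'her' -> 0
  'big' -> 1
  'ate' -> 3
  'big' -> 1

Encoded: [0, 5, 5, 0, 1, 3, 1]


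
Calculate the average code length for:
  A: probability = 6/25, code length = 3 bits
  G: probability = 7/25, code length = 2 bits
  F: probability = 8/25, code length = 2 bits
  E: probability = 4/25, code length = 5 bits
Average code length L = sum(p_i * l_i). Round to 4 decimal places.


Weighted contributions p_i * l_i:
  A: (6/25) * 3 = 18/25
  G: (7/25) * 2 = 14/25
  F: (8/25) * 2 = 16/25
  E: (4/25) * 5 = 20/25
Sum = (18 + 14 + 16 + 20)/25 = 68/25

L = 68/25 = 2.7200 bits/symbol


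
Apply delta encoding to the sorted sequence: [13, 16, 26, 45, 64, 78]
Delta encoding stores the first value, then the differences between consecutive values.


First value: 13
Deltas:
  16 - 13 = 3
  26 - 16 = 10
  45 - 26 = 19
  64 - 45 = 19
  78 - 64 = 14


Delta encoded: [13, 3, 10, 19, 19, 14]


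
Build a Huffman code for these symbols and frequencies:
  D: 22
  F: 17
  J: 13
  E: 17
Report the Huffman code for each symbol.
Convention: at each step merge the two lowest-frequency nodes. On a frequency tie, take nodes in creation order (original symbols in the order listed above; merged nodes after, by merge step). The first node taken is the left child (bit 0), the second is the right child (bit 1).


Huffman tree construction:
Step 1: Merge J(13) + F(17) = 30
Step 2: Merge E(17) + D(22) = 39
Step 3: Merge (J+F)(30) + (E+D)(39) = 69
Read each symbol's code off the tree from the root (left child = 0, right child = 1).

Codes:
  D: 11 (length 2)
  F: 01 (length 2)
  J: 00 (length 2)
  E: 10 (length 2)
Average code length: 138/69 = 2.0000 bits/symbol


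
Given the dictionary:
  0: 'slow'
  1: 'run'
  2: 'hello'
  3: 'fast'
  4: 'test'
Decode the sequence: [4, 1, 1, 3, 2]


Look up each index in the dictionary:
  4 -> 'test'
  1 -> 'run'
  1 -> 'run'
  3 -> 'fast'
  2 -> 'hello'

Decoded: "test run run fast hello"


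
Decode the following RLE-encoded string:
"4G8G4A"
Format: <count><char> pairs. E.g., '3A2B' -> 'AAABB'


Expanding each <count><char> pair:
  4G -> 'GGGG'
  8G -> 'GGGGGGGG'
  4A -> 'AAAA'

Decoded = GGGGGGGGGGGGAAAA


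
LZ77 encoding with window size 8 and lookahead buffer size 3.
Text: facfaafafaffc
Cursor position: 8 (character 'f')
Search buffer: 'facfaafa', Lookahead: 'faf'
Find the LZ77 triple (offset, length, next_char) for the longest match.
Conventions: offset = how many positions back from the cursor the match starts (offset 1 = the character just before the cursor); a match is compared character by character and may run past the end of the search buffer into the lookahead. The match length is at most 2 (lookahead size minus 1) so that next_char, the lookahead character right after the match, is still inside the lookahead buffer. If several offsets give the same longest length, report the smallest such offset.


Try each offset into the search buffer:
  offset=1 (pos 7, char 'a'): match length 0
  offset=2 (pos 6, char 'f'): match length 2
  offset=3 (pos 5, char 'a'): match length 0
  offset=4 (pos 4, char 'a'): match length 0
  offset=5 (pos 3, char 'f'): match length 2
  offset=6 (pos 2, char 'c'): match length 0
  offset=7 (pos 1, char 'a'): match length 0
  offset=8 (pos 0, char 'f'): match length 2
Longest match has length 2, found at offsets 2, 5, 8; take the smallest, offset 2.
next_char = character at position 8 + 2 = 10 -> 'f'

Best match: offset=2, length=2 (matching 'fa' starting at position 6)
LZ77 triple: (2, 2, 'f')


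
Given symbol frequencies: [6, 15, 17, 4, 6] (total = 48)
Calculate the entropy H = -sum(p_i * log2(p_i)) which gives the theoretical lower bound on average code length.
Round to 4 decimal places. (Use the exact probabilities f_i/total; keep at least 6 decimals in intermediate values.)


Per-symbol terms -p_i * log2(p_i) with p_i = f_i/48:
  p = 6/48 = 0.125000: log2(p) = -3.000000, -p*log2(p) = 0.375000
  p = 15/48 = 0.312500: log2(p) = -1.678072, -p*log2(p) = 0.524397
  p = 17/48 = 0.354167: log2(p) = -1.497500, -p*log2(p) = 0.530364
  p = 4/48 = 0.083333: log2(p) = -3.584963, -p*log2(p) = 0.298747
  p = 6/48 = 0.125000: log2(p) = -3.000000, -p*log2(p) = 0.375000
H = 0.375000 + 0.524397 + 0.530364 + 0.298747 + 0.375000 = 2.103508

H = 2.1035 bits/symbol


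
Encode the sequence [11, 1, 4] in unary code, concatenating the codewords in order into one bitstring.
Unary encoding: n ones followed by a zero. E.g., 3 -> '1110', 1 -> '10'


Encode each number as n ones followed by a terminating 0:
  11 -> 111111111110 (12 bits)
  1 -> 10 (2 bits)
  4 -> 11110 (5 bits)
Total length = 12 + 2 + 5 = 19 bits.

Unary([11, 1, 4]) = 1111111111101011110 (19 bits)


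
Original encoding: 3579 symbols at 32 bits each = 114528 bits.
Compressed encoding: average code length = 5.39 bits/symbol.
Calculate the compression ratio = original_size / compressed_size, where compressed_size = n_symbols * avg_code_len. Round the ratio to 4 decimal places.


original_size = n_symbols * orig_bits = 3579 * 32 = 114528 bits
compressed_size = n_symbols * avg_code_len = 3579 * 5.39 = 19290.81 bits
ratio = original_size / compressed_size = 114528 / 19290.81 = 5.9369

Compression ratio = 5.9369


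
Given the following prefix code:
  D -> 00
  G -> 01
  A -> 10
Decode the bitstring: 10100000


Decoding step by step:
Bits 10 -> A
Bits 10 -> A
Bits 00 -> D
Bits 00 -> D


Decoded message: AADD


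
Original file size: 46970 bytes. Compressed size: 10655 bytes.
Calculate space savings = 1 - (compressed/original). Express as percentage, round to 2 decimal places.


ratio = compressed/original = 10655/46970 = 0.226847
savings = 1 - ratio = 1 - 0.226847 = 0.773153
as a percentage: 0.773153 * 100 = 77.32%

Space savings = 1 - 10655/46970 = 77.32%


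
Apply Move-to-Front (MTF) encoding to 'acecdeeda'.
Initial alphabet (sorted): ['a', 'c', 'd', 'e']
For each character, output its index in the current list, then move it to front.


MTF encoding:
'a': index 0 in ['a', 'c', 'd', 'e'] -> ['a', 'c', 'd', 'e']
'c': index 1 in ['a', 'c', 'd', 'e'] -> ['c', 'a', 'd', 'e']
'e': index 3 in ['c', 'a', 'd', 'e'] -> ['e', 'c', 'a', 'd']
'c': index 1 in ['e', 'c', 'a', 'd'] -> ['c', 'e', 'a', 'd']
'd': index 3 in ['c', 'e', 'a', 'd'] -> ['d', 'c', 'e', 'a']
'e': index 2 in ['d', 'c', 'e', 'a'] -> ['e', 'd', 'c', 'a']
'e': index 0 in ['e', 'd', 'c', 'a'] -> ['e', 'd', 'c', 'a']
'd': index 1 in ['e', 'd', 'c', 'a'] -> ['d', 'e', 'c', 'a']
'a': index 3 in ['d', 'e', 'c', 'a'] -> ['a', 'd', 'e', 'c']


Output: [0, 1, 3, 1, 3, 2, 0, 1, 3]


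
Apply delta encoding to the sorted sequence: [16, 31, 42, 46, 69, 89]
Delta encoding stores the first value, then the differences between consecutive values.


First value: 16
Deltas:
  31 - 16 = 15
  42 - 31 = 11
  46 - 42 = 4
  69 - 46 = 23
  89 - 69 = 20


Delta encoded: [16, 15, 11, 4, 23, 20]


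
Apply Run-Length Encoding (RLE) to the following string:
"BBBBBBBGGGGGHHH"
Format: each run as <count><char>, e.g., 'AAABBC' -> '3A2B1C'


Scanning runs left to right:
  i=0: run of 'B' x 7 -> '7B'
  i=7: run of 'G' x 5 -> '5G'
  i=12: run of 'H' x 3 -> '3H'

RLE = 7B5G3H


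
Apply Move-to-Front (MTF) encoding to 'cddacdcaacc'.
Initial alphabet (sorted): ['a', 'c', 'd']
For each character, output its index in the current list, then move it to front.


MTF encoding:
'c': index 1 in ['a', 'c', 'd'] -> ['c', 'a', 'd']
'd': index 2 in ['c', 'a', 'd'] -> ['d', 'c', 'a']
'd': index 0 in ['d', 'c', 'a'] -> ['d', 'c', 'a']
'a': index 2 in ['d', 'c', 'a'] -> ['a', 'd', 'c']
'c': index 2 in ['a', 'd', 'c'] -> ['c', 'a', 'd']
'd': index 2 in ['c', 'a', 'd'] -> ['d', 'c', 'a']
'c': index 1 in ['d', 'c', 'a'] -> ['c', 'd', 'a']
'a': index 2 in ['c', 'd', 'a'] -> ['a', 'c', 'd']
'a': index 0 in ['a', 'c', 'd'] -> ['a', 'c', 'd']
'c': index 1 in ['a', 'c', 'd'] -> ['c', 'a', 'd']
'c': index 0 in ['c', 'a', 'd'] -> ['c', 'a', 'd']


Output: [1, 2, 0, 2, 2, 2, 1, 2, 0, 1, 0]


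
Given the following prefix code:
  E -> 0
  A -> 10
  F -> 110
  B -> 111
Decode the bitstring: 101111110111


Decoding step by step:
Bits 10 -> A
Bits 111 -> B
Bits 111 -> B
Bits 0 -> E
Bits 111 -> B


Decoded message: ABBEB


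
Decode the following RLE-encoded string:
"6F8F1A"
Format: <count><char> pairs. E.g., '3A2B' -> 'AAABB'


Expanding each <count><char> pair:
  6F -> 'FFFFFF'
  8F -> 'FFFFFFFF'
  1A -> 'A'

Decoded = FFFFFFFFFFFFFFA


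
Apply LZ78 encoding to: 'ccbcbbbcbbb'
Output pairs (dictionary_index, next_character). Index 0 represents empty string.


LZ78 encoding steps:
Dictionary: {0: ''}
Step 1: w='' (idx 0), next='c' -> output (0, 'c'), add 'c' as idx 1
Step 2: w='c' (idx 1), next='b' -> output (1, 'b'), add 'cb' as idx 2
Step 3: w='cb' (idx 2), next='b' -> output (2, 'b'), add 'cbb' as idx 3
Step 4: w='' (idx 0), next='b' -> output (0, 'b'), add 'b' as idx 4
Step 5: w='cbb' (idx 3), next='b' -> output (3, 'b'), add 'cbbb' as idx 5


Encoded: [(0, 'c'), (1, 'b'), (2, 'b'), (0, 'b'), (3, 'b')]


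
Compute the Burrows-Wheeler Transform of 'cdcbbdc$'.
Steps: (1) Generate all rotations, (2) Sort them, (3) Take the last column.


Rotations (sorted):
  0: $cdcbbdc -> last char: c
  1: bbdc$cdc -> last char: c
  2: bdc$cdcb -> last char: b
  3: c$cdcbbd -> last char: d
  4: cbbdc$cd -> last char: d
  5: cdcbbdc$ -> last char: $
  6: dc$cdcbb -> last char: b
  7: dcbbdc$c -> last char: c


BWT = ccbdd$bc


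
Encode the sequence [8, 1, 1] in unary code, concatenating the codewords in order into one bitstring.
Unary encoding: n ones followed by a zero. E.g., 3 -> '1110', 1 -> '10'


Encode each number as n ones followed by a terminating 0:
  8 -> 111111110 (9 bits)
  1 -> 10 (2 bits)
  1 -> 10 (2 bits)
Total length = 9 + 2 + 2 = 13 bits.

Unary([8, 1, 1]) = 1111111101010 (13 bits)


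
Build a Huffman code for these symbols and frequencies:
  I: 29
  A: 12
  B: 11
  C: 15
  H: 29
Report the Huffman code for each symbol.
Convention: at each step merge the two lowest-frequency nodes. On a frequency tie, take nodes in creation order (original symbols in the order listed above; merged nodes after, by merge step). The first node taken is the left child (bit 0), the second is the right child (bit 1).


Huffman tree construction:
Step 1: Merge B(11) + A(12) = 23
Step 2: Merge C(15) + (B+A)(23) = 38
Step 3: Merge I(29) + H(29) = 58
Step 4: Merge (C+(B+A))(38) + (I+H)(58) = 96
Read each symbol's code off the tree from the root (left child = 0, right child = 1).

Codes:
  I: 10 (length 2)
  A: 011 (length 3)
  B: 010 (length 3)
  C: 00 (length 2)
  H: 11 (length 2)
Average code length: 215/96 = 2.2396 bits/symbol


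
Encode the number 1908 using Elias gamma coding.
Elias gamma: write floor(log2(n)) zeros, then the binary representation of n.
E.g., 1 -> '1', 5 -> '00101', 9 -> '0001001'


num_bits = floor(log2(1908)) + 1 = 11
leading_zeros = num_bits - 1 = 10
binary(1908) = 11101110100

Elias gamma(1908) = '0000000000' + '11101110100' = 000000000011101110100 (21 bits)


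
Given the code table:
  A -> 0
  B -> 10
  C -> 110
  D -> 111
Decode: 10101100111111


Decoding:
10 -> B
10 -> B
110 -> C
0 -> A
111 -> D
111 -> D


Result: BBCADD


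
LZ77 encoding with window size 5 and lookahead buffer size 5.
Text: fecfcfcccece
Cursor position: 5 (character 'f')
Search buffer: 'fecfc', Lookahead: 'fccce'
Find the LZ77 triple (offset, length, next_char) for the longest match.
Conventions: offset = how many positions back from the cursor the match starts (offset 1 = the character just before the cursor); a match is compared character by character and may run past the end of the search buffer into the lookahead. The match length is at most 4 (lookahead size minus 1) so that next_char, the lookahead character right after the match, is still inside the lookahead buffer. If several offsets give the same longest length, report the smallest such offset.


Try each offset into the search buffer:
  offset=1 (pos 4, char 'c'): match length 0
  offset=2 (pos 3, char 'f'): match length 2
  offset=3 (pos 2, char 'c'): match length 0
  offset=4 (pos 1, char 'e'): match length 0
  offset=5 (pos 0, char 'f'): match length 1
Longest match has length 2 at offset 2.
next_char = character at position 5 + 2 = 7 -> 'c'

Best match: offset=2, length=2 (matching 'fc' starting at position 3)
LZ77 triple: (2, 2, 'c')


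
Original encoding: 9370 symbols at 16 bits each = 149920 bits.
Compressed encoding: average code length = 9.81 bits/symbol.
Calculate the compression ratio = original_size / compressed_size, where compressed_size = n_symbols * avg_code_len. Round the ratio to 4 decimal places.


original_size = n_symbols * orig_bits = 9370 * 16 = 149920 bits
compressed_size = n_symbols * avg_code_len = 9370 * 9.81 = 91919.7 bits
ratio = original_size / compressed_size = 149920 / 91919.7 = 1.631

Compression ratio = 1.631


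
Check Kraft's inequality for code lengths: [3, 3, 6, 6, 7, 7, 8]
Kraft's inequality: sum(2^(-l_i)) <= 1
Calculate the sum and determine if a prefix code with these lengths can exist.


Sum = 2^(-3) + 2^(-3) + 2^(-6) + 2^(-6) + 2^(-7) + 2^(-7) + 2^(-8)
    = 0.125 + 0.125 + 0.015625 + 0.015625 + 0.0078125 + 0.0078125 + 0.00390625
    = 77/256 = 0.30078125
Since 0.30078125 <= 1, Kraft's inequality IS satisfied.
A prefix code with these lengths CAN exist.

Kraft sum = 0.30078125. Satisfied.


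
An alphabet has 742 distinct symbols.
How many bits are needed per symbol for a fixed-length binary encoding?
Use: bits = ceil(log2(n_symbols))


log2(742) = 9.5353
Bracket: 2^9 = 512 < 742 <= 2^10 = 1024
So ceil(log2(742)) = 10

bits = ceil(log2(742)) = ceil(9.5353) = 10 bits


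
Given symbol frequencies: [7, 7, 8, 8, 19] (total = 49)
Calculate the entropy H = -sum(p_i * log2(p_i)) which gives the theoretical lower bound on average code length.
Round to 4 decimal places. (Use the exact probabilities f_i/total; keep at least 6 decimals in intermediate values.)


Per-symbol terms -p_i * log2(p_i) with p_i = f_i/49:
  p = 7/49 = 0.142857: log2(p) = -2.807355, -p*log2(p) = 0.401051
  p = 7/49 = 0.142857: log2(p) = -2.807355, -p*log2(p) = 0.401051
  p = 8/49 = 0.163265: log2(p) = -2.614710, -p*log2(p) = 0.426891
  p = 8/49 = 0.163265: log2(p) = -2.614710, -p*log2(p) = 0.426891
  p = 19/49 = 0.387755: log2(p) = -1.366782, -p*log2(p) = 0.529977
H = 0.401051 + 0.401051 + 0.426891 + 0.426891 + 0.529977 = 2.185861

H = 2.1859 bits/symbol


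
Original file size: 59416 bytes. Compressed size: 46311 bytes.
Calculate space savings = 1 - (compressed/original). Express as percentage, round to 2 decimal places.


ratio = compressed/original = 46311/59416 = 0.779437
savings = 1 - ratio = 1 - 0.779437 = 0.220563
as a percentage: 0.220563 * 100 = 22.06%

Space savings = 1 - 46311/59416 = 22.06%


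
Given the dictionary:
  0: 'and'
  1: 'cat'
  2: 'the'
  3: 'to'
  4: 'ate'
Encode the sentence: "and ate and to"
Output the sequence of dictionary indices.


Look up each word in the dictionary:
  'and' -> 0
  'ate' -> 4
  'and' -> 0
  'to' -> 3

Encoded: [0, 4, 0, 3]


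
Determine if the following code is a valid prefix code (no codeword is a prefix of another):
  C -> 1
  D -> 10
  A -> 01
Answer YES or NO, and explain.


Checking each pair (does one codeword prefix another?):
  C='1' vs D='10': prefix -- VIOLATION

NO -- this is NOT a valid prefix code. C (1) is a prefix of D (10).


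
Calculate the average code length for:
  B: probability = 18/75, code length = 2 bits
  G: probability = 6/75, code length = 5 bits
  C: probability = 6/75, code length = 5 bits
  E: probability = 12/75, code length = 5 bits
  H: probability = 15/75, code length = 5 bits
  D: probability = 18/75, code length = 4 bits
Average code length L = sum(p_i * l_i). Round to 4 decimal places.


Weighted contributions p_i * l_i:
  B: (18/75) * 2 = 36/75
  G: (6/75) * 5 = 30/75
  C: (6/75) * 5 = 30/75
  E: (12/75) * 5 = 60/75
  H: (15/75) * 5 = 75/75
  D: (18/75) * 4 = 72/75
Sum = (36 + 30 + 30 + 60 + 75 + 72)/75 = 303/75

L = 303/75 = 4.0400 bits/symbol


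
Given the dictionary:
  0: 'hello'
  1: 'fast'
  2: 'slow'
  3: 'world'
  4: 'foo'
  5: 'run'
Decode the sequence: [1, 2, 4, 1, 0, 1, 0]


Look up each index in the dictionary:
  1 -> 'fast'
  2 -> 'slow'
  4 -> 'foo'
  1 -> 'fast'
  0 -> 'hello'
  1 -> 'fast'
  0 -> 'hello'

Decoded: "fast slow foo fast hello fast hello"


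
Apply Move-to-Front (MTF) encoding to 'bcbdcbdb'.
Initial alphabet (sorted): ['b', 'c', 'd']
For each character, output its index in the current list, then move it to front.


MTF encoding:
'b': index 0 in ['b', 'c', 'd'] -> ['b', 'c', 'd']
'c': index 1 in ['b', 'c', 'd'] -> ['c', 'b', 'd']
'b': index 1 in ['c', 'b', 'd'] -> ['b', 'c', 'd']
'd': index 2 in ['b', 'c', 'd'] -> ['d', 'b', 'c']
'c': index 2 in ['d', 'b', 'c'] -> ['c', 'd', 'b']
'b': index 2 in ['c', 'd', 'b'] -> ['b', 'c', 'd']
'd': index 2 in ['b', 'c', 'd'] -> ['d', 'b', 'c']
'b': index 1 in ['d', 'b', 'c'] -> ['b', 'd', 'c']


Output: [0, 1, 1, 2, 2, 2, 2, 1]


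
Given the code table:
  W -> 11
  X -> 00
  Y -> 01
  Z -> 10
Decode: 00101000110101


Decoding:
00 -> X
10 -> Z
10 -> Z
00 -> X
11 -> W
01 -> Y
01 -> Y


Result: XZZXWYY


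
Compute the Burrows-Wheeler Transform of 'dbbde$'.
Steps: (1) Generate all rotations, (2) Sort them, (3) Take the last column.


Rotations (sorted):
  0: $dbbde -> last char: e
  1: bbde$d -> last char: d
  2: bde$db -> last char: b
  3: dbbde$ -> last char: $
  4: de$dbb -> last char: b
  5: e$dbbd -> last char: d


BWT = edb$bd


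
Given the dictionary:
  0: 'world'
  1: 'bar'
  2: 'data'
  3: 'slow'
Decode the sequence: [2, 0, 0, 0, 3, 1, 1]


Look up each index in the dictionary:
  2 -> 'data'
  0 -> 'world'
  0 -> 'world'
  0 -> 'world'
  3 -> 'slow'
  1 -> 'bar'
  1 -> 'bar'

Decoded: "data world world world slow bar bar"


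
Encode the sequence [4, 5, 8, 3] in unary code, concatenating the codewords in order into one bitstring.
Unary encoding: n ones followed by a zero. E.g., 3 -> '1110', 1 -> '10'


Encode each number as n ones followed by a terminating 0:
  4 -> 11110 (5 bits)
  5 -> 111110 (6 bits)
  8 -> 111111110 (9 bits)
  3 -> 1110 (4 bits)
Total length = 5 + 6 + 9 + 4 = 24 bits.

Unary([4, 5, 8, 3]) = 111101111101111111101110 (24 bits)


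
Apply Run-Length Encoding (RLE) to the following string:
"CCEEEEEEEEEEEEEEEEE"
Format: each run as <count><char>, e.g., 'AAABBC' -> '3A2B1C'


Scanning runs left to right:
  i=0: run of 'C' x 2 -> '2C'
  i=2: run of 'E' x 17 -> '17E'

RLE = 2C17E


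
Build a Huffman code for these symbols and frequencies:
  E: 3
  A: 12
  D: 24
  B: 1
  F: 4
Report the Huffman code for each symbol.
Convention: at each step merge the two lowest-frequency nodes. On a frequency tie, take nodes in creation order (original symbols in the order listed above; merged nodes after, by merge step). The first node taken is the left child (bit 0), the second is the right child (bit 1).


Huffman tree construction:
Step 1: Merge B(1) + E(3) = 4
Step 2: Merge F(4) + (B+E)(4) = 8
Step 3: Merge (F+(B+E))(8) + A(12) = 20
Step 4: Merge ((F+(B+E))+A)(20) + D(24) = 44
Read each symbol's code off the tree from the root (left child = 0, right child = 1).

Codes:
  E: 0011 (length 4)
  A: 01 (length 2)
  D: 1 (length 1)
  B: 0010 (length 4)
  F: 000 (length 3)
Average code length: 76/44 = 1.7273 bits/symbol


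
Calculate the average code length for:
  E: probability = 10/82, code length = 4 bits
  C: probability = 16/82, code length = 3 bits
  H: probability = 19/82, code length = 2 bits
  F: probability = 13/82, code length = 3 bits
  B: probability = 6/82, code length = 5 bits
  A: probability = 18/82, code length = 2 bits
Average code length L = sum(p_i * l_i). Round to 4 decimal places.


Weighted contributions p_i * l_i:
  E: (10/82) * 4 = 40/82
  C: (16/82) * 3 = 48/82
  H: (19/82) * 2 = 38/82
  F: (13/82) * 3 = 39/82
  B: (6/82) * 5 = 30/82
  A: (18/82) * 2 = 36/82
Sum = (40 + 48 + 38 + 39 + 30 + 36)/82 = 231/82

L = 231/82 = 2.8171 bits/symbol


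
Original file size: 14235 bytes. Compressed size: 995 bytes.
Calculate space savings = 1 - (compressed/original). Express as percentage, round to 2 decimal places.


ratio = compressed/original = 995/14235 = 0.069898
savings = 1 - ratio = 1 - 0.069898 = 0.930102
as a percentage: 0.930102 * 100 = 93.01%

Space savings = 1 - 995/14235 = 93.01%


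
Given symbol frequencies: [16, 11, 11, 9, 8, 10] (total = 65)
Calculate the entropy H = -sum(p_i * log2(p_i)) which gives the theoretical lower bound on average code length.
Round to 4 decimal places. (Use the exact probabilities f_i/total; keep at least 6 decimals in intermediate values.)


Per-symbol terms -p_i * log2(p_i) with p_i = f_i/65:
  p = 16/65 = 0.246154: log2(p) = -2.022368, -p*log2(p) = 0.497814
  p = 11/65 = 0.169231: log2(p) = -2.562936, -p*log2(p) = 0.433728
  p = 11/65 = 0.169231: log2(p) = -2.562936, -p*log2(p) = 0.433728
  p = 9/65 = 0.138462: log2(p) = -2.852443, -p*log2(p) = 0.394954
  p = 8/65 = 0.123077: log2(p) = -3.022368, -p*log2(p) = 0.371984
  p = 10/65 = 0.153846: log2(p) = -2.700440, -p*log2(p) = 0.415452
H = 0.497814 + 0.433728 + 0.433728 + 0.394954 + 0.371984 + 0.415452 = 2.547660

H = 2.5477 bits/symbol


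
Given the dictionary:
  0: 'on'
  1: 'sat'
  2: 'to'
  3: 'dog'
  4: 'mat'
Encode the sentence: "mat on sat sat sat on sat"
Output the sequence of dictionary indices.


Look up each word in the dictionary:
  'mat' -> 4
  'on' -> 0
  'sat' -> 1
  'sat' -> 1
  'sat' -> 1
  'on' -> 0
  'sat' -> 1

Encoded: [4, 0, 1, 1, 1, 0, 1]


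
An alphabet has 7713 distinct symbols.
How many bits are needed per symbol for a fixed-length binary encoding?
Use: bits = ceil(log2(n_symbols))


log2(7713) = 12.9131
Bracket: 2^12 = 4096 < 7713 <= 2^13 = 8192
So ceil(log2(7713)) = 13

bits = ceil(log2(7713)) = ceil(12.9131) = 13 bits


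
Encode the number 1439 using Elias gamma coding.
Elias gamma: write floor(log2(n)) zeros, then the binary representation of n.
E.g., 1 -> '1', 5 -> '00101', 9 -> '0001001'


num_bits = floor(log2(1439)) + 1 = 11
leading_zeros = num_bits - 1 = 10
binary(1439) = 10110011111

Elias gamma(1439) = '0000000000' + '10110011111' = 000000000010110011111 (21 bits)


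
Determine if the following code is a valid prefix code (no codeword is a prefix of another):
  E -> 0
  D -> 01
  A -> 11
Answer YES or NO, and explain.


Checking each pair (does one codeword prefix another?):
  E='0' vs D='01': prefix -- VIOLATION

NO -- this is NOT a valid prefix code. E (0) is a prefix of D (01).


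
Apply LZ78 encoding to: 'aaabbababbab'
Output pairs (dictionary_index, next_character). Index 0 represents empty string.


LZ78 encoding steps:
Dictionary: {0: ''}
Step 1: w='' (idx 0), next='a' -> output (0, 'a'), add 'a' as idx 1
Step 2: w='a' (idx 1), next='a' -> output (1, 'a'), add 'aa' as idx 2
Step 3: w='' (idx 0), next='b' -> output (0, 'b'), add 'b' as idx 3
Step 4: w='b' (idx 3), next='a' -> output (3, 'a'), add 'ba' as idx 4
Step 5: w='ba' (idx 4), next='b' -> output (4, 'b'), add 'bab' as idx 5
Step 6: w='bab' (idx 5), end of input -> output (5, '')


Encoded: [(0, 'a'), (1, 'a'), (0, 'b'), (3, 'a'), (4, 'b'), (5, '')]


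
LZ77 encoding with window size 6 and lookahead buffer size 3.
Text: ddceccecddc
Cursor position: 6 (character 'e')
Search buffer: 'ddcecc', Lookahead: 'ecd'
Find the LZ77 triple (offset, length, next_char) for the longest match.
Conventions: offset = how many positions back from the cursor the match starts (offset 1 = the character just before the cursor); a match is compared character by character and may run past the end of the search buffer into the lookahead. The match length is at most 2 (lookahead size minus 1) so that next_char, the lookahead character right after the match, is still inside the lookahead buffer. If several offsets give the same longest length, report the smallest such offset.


Try each offset into the search buffer:
  offset=1 (pos 5, char 'c'): match length 0
  offset=2 (pos 4, char 'c'): match length 0
  offset=3 (pos 3, char 'e'): match length 2
  offset=4 (pos 2, char 'c'): match length 0
  offset=5 (pos 1, char 'd'): match length 0
  offset=6 (pos 0, char 'd'): match length 0
Longest match has length 2 at offset 3.
next_char = character at position 6 + 2 = 8 -> 'd'

Best match: offset=3, length=2 (matching 'ec' starting at position 3)
LZ77 triple: (3, 2, 'd')


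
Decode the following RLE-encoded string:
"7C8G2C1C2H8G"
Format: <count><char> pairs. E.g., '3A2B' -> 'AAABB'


Expanding each <count><char> pair:
  7C -> 'CCCCCCC'
  8G -> 'GGGGGGGG'
  2C -> 'CC'
  1C -> 'C'
  2H -> 'HH'
  8G -> 'GGGGGGGG'

Decoded = CCCCCCCGGGGGGGGCCCHHGGGGGGGG


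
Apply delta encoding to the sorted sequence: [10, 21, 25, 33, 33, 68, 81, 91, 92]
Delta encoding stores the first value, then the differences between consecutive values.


First value: 10
Deltas:
  21 - 10 = 11
  25 - 21 = 4
  33 - 25 = 8
  33 - 33 = 0
  68 - 33 = 35
  81 - 68 = 13
  91 - 81 = 10
  92 - 91 = 1


Delta encoded: [10, 11, 4, 8, 0, 35, 13, 10, 1]


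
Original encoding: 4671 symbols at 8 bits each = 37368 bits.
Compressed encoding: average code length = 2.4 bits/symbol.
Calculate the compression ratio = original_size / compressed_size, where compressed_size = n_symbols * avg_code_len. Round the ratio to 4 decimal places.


original_size = n_symbols * orig_bits = 4671 * 8 = 37368 bits
compressed_size = n_symbols * avg_code_len = 4671 * 2.4 = 11210.4 bits
ratio = original_size / compressed_size = 37368 / 11210.4 = 3.3333

Compression ratio = 3.3333


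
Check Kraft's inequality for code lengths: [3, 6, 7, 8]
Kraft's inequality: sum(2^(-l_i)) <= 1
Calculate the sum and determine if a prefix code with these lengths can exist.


Sum = 2^(-3) + 2^(-6) + 2^(-7) + 2^(-8)
    = 0.125 + 0.015625 + 0.0078125 + 0.00390625
    = 39/256 = 0.15234375
Since 0.15234375 <= 1, Kraft's inequality IS satisfied.
A prefix code with these lengths CAN exist.

Kraft sum = 0.15234375. Satisfied.


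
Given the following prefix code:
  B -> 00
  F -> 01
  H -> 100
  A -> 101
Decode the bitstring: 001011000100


Decoding step by step:
Bits 00 -> B
Bits 101 -> A
Bits 100 -> H
Bits 01 -> F
Bits 00 -> B


Decoded message: BAHFB


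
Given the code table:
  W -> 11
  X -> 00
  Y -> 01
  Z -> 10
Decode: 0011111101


Decoding:
00 -> X
11 -> W
11 -> W
11 -> W
01 -> Y


Result: XWWWY


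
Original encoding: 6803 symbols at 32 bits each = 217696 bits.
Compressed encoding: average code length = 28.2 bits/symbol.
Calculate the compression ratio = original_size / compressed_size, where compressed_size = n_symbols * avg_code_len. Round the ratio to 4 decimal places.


original_size = n_symbols * orig_bits = 6803 * 32 = 217696 bits
compressed_size = n_symbols * avg_code_len = 6803 * 28.2 = 191844.6 bits
ratio = original_size / compressed_size = 217696 / 191844.6 = 1.1348

Compression ratio = 1.1348


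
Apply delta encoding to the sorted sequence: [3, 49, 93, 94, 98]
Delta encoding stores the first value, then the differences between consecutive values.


First value: 3
Deltas:
  49 - 3 = 46
  93 - 49 = 44
  94 - 93 = 1
  98 - 94 = 4


Delta encoded: [3, 46, 44, 1, 4]


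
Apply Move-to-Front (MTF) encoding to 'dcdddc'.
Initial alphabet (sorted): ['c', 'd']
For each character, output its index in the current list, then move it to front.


MTF encoding:
'd': index 1 in ['c', 'd'] -> ['d', 'c']
'c': index 1 in ['d', 'c'] -> ['c', 'd']
'd': index 1 in ['c', 'd'] -> ['d', 'c']
'd': index 0 in ['d', 'c'] -> ['d', 'c']
'd': index 0 in ['d', 'c'] -> ['d', 'c']
'c': index 1 in ['d', 'c'] -> ['c', 'd']


Output: [1, 1, 1, 0, 0, 1]


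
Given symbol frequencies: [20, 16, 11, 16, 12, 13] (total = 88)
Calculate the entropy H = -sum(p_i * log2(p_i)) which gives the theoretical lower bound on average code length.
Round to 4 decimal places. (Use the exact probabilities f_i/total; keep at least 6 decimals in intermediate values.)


Per-symbol terms -p_i * log2(p_i) with p_i = f_i/88:
  p = 20/88 = 0.227273: log2(p) = -2.137504, -p*log2(p) = 0.485796
  p = 16/88 = 0.181818: log2(p) = -2.459432, -p*log2(p) = 0.447169
  p = 11/88 = 0.125000: log2(p) = -3.000000, -p*log2(p) = 0.375000
  p = 16/88 = 0.181818: log2(p) = -2.459432, -p*log2(p) = 0.447169
  p = 12/88 = 0.136364: log2(p) = -2.874469, -p*log2(p) = 0.391973
  p = 13/88 = 0.147727: log2(p) = -2.758992, -p*log2(p) = 0.407578
H = 0.485796 + 0.447169 + 0.375000 + 0.447169 + 0.391973 + 0.407578 = 2.554685

H = 2.5547 bits/symbol


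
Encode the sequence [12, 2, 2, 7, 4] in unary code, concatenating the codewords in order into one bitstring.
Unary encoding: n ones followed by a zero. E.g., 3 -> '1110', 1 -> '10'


Encode each number as n ones followed by a terminating 0:
  12 -> 1111111111110 (13 bits)
  2 -> 110 (3 bits)
  2 -> 110 (3 bits)
  7 -> 11111110 (8 bits)
  4 -> 11110 (5 bits)
Total length = 13 + 3 + 3 + 8 + 5 = 32 bits.

Unary([12, 2, 2, 7, 4]) = 11111111111101101101111111011110 (32 bits)


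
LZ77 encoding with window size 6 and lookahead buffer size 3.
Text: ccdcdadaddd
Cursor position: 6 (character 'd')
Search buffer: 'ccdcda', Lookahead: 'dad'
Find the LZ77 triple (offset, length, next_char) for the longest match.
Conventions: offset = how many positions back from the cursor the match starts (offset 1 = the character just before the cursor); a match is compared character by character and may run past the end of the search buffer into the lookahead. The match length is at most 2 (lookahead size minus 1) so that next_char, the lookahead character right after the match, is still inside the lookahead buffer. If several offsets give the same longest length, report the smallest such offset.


Try each offset into the search buffer:
  offset=1 (pos 5, char 'a'): match length 0
  offset=2 (pos 4, char 'd'): match length 2
  offset=3 (pos 3, char 'c'): match length 0
  offset=4 (pos 2, char 'd'): match length 1
  offset=5 (pos 1, char 'c'): match length 0
  offset=6 (pos 0, char 'c'): match length 0
Longest match has length 2 at offset 2.
next_char = character at position 6 + 2 = 8 -> 'd'

Best match: offset=2, length=2 (matching 'da' starting at position 4)
LZ77 triple: (2, 2, 'd')
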